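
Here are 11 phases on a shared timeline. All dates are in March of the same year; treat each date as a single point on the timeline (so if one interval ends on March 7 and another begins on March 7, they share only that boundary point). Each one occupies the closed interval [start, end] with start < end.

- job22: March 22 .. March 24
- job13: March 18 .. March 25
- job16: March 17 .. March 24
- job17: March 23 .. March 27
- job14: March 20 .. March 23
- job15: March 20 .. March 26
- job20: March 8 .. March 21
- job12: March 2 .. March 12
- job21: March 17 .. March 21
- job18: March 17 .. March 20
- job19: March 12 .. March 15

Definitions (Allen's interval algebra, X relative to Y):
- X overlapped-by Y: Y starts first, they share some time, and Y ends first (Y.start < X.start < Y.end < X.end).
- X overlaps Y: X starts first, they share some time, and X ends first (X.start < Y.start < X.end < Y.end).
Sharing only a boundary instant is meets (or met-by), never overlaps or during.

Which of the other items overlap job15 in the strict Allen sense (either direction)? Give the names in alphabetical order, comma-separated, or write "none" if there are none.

Target job15 = [March 20, March 26].
job12 [March 2, March 12] → before → no.
job13 [March 18, March 25] → overlaps → yes.
job14 [March 20, March 23] → starts → no.
job16 [March 17, March 24] → overlaps → yes.
job17 [March 23, March 27] → overlapped-by → yes.
job18 [March 17, March 20] → meets → no.
job19 [March 12, March 15] → before → no.
job20 [March 8, March 21] → overlaps → yes.
job21 [March 17, March 21] → overlaps → yes.
job22 [March 22, March 24] → during → no.
Result: job13, job16, job17, job20, job21.

job13, job16, job17, job20, job21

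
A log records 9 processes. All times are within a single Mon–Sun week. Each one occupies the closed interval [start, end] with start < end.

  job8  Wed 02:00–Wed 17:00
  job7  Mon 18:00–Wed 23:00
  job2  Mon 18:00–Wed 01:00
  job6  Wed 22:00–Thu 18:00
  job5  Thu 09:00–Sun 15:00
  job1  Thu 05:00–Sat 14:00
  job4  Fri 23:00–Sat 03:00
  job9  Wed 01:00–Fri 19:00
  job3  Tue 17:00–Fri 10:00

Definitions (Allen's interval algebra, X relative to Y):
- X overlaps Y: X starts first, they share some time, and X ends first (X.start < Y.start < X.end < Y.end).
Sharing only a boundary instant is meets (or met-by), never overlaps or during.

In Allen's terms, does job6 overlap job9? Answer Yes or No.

job6 = [Wed 22:00, Thu 18:00], job9 = [Wed 01:00, Fri 19:00].
Actual relation of job6 to job9: during.
Asked whether 'overlaps' holds → No.

No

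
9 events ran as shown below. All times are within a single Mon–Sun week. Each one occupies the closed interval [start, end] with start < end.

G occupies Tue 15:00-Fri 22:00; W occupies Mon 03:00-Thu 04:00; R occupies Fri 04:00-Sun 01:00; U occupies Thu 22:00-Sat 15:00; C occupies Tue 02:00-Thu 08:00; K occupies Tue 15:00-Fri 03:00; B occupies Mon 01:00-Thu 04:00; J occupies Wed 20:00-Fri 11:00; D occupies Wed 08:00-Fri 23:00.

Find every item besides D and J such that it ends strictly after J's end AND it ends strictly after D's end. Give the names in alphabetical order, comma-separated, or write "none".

R, U

Conditions: its end is strictly after J's end (X.end > Fri 11:00) AND its end is strictly after D's end (X.end > Fri 23:00).
B: end Thu 04:00 > Fri 11:00? ✗; end Thu 04:00 > Fri 23:00? ✗ → no.
C: end Thu 08:00 > Fri 11:00? ✗; end Thu 08:00 > Fri 23:00? ✗ → no.
G: end Fri 22:00 > Fri 11:00? ✓; end Fri 22:00 > Fri 23:00? ✗ → no.
K: end Fri 03:00 > Fri 11:00? ✗; end Fri 03:00 > Fri 23:00? ✗ → no.
R: end Sun 01:00 > Fri 11:00? ✓; end Sun 01:00 > Fri 23:00? ✓ → yes.
U: end Sat 15:00 > Fri 11:00? ✓; end Sat 15:00 > Fri 23:00? ✓ → yes.
W: end Thu 04:00 > Fri 11:00? ✗; end Thu 04:00 > Fri 23:00? ✗ → no.
Result: R, U.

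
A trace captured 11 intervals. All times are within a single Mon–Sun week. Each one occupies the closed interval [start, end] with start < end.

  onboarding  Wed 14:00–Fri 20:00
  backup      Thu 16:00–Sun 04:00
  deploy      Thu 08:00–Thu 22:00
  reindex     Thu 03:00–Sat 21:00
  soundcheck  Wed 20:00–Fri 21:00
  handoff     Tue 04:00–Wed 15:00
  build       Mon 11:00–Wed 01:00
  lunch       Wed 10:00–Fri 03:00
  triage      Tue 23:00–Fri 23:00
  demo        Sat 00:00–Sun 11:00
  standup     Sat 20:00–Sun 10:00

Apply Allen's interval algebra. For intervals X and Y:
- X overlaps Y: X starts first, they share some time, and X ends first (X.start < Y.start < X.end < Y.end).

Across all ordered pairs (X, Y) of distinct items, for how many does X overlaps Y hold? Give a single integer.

22

Checking all 110 ordered pairs for relation 'overlaps'; matching pairs in alphabetical order:
(backup, demo): backup overlaps demo ✓
(backup, standup): backup overlaps standup ✓
(build, handoff): build overlaps handoff ✓
(build, triage): build overlaps triage ✓
(deploy, backup): deploy overlaps backup ✓
(handoff, lunch): handoff overlaps lunch ✓
(handoff, onboarding): handoff overlaps onboarding ✓
(handoff, triage): handoff overlaps triage ✓
(lunch, backup): lunch overlaps backup ✓
(lunch, onboarding): lunch overlaps onboarding ✓
(lunch, reindex): lunch overlaps reindex ✓
(lunch, soundcheck): lunch overlaps soundcheck ✓
(onboarding, backup): onboarding overlaps backup ✓
(onboarding, reindex): onboarding overlaps reindex ✓
(onboarding, soundcheck): onboarding overlaps soundcheck ✓
(reindex, backup): reindex overlaps backup ✓
(reindex, demo): reindex overlaps demo ✓
(reindex, standup): reindex overlaps standup ✓
(soundcheck, backup): soundcheck overlaps backup ✓
(soundcheck, reindex): soundcheck overlaps reindex ✓
(triage, backup): triage overlaps backup ✓
(triage, reindex): triage overlaps reindex ✓
Count: 22.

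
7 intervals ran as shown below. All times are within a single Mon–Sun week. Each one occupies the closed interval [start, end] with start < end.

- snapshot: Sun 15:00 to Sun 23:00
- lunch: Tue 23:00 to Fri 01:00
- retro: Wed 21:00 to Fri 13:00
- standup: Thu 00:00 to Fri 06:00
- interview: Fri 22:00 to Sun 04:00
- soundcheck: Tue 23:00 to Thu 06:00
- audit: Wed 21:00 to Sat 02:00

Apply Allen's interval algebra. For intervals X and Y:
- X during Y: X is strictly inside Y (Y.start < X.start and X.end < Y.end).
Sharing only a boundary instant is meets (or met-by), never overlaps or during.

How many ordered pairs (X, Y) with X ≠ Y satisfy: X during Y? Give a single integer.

Checking all 42 ordered pairs for relation 'during'; matching pairs in alphabetical order:
(standup, audit): standup during audit ✓
(standup, retro): standup during retro ✓
Count: 2.

2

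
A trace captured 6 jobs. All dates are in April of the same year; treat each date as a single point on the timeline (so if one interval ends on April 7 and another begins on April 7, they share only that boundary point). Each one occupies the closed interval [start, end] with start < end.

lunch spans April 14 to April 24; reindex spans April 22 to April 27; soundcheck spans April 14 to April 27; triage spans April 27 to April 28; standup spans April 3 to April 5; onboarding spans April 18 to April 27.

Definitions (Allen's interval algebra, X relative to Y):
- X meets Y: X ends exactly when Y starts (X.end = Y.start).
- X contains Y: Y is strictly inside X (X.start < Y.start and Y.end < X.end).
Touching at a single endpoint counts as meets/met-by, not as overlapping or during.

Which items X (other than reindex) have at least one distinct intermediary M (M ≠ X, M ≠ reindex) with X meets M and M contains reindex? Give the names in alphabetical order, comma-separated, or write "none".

Target reindex = [April 22, April 27].
Intermediaries M with M contains reindex: none.
Union: none.

none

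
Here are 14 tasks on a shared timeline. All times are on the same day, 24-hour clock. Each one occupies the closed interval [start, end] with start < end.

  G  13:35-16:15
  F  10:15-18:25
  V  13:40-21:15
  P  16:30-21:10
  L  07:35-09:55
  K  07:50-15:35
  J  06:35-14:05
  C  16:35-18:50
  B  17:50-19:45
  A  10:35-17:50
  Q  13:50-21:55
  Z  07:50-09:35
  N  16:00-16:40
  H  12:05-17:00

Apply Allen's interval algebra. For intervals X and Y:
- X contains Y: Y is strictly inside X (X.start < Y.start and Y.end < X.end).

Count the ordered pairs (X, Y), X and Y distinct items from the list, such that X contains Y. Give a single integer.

22

Checking all 182 ordered pairs for relation 'contains'; matching pairs in alphabetical order:
(A, G): A contains G ✓
(A, H): A contains H ✓
(A, N): A contains N ✓
(F, A): F contains A ✓
(F, G): F contains G ✓
(F, H): F contains H ✓
(F, N): F contains N ✓
(H, G): H contains G ✓
(H, N): H contains N ✓
(J, L): J contains L ✓
(J, Z): J contains Z ✓
(L, Z): L contains Z ✓
(P, B): P contains B ✓
(P, C): P contains C ✓
(Q, B): Q contains B ✓
(Q, C): Q contains C ✓
(Q, N): Q contains N ✓
(Q, P): Q contains P ✓
(V, B): V contains B ✓
(V, C): V contains C ✓
(V, N): V contains N ✓
(V, P): V contains P ✓
Count: 22.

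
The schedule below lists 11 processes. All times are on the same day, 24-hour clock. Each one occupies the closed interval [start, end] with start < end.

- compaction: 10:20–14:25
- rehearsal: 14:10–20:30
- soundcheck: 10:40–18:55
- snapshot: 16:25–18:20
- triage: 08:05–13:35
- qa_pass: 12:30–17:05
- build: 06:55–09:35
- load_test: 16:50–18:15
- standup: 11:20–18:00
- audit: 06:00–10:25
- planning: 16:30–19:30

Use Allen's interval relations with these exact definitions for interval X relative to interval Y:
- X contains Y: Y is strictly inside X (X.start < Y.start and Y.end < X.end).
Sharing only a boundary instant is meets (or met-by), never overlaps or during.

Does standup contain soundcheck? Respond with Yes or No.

standup = [11:20, 18:00], soundcheck = [10:40, 18:55].
Actual relation of standup to soundcheck: during.
Asked whether 'contains' holds → No.

No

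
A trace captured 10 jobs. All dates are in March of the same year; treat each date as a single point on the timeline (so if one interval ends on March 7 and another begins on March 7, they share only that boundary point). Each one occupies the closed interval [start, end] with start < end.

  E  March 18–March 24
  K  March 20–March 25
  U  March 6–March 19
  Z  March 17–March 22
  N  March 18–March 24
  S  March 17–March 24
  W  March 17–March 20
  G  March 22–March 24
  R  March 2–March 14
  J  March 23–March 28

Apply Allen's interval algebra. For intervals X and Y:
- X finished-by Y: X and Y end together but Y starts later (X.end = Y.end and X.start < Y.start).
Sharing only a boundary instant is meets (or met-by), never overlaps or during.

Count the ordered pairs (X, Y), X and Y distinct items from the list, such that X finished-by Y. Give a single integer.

Checking all 90 ordered pairs for relation 'finished-by'; matching pairs in alphabetical order:
(E, G): E finished-by G ✓
(N, G): N finished-by G ✓
(S, E): S finished-by E ✓
(S, G): S finished-by G ✓
(S, N): S finished-by N ✓
Count: 5.

5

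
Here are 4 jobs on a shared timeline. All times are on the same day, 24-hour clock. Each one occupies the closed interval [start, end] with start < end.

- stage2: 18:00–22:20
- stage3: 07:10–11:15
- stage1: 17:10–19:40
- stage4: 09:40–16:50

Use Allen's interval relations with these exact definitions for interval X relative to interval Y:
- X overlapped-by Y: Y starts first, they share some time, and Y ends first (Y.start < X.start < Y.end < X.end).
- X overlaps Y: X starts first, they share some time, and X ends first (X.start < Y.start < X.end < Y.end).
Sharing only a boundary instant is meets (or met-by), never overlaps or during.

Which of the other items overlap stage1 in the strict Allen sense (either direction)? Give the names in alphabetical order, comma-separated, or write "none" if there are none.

stage2

Target stage1 = [17:10, 19:40].
stage2 [18:00, 22:20] → overlapped-by → yes.
stage3 [07:10, 11:15] → before → no.
stage4 [09:40, 16:50] → before → no.
Result: stage2.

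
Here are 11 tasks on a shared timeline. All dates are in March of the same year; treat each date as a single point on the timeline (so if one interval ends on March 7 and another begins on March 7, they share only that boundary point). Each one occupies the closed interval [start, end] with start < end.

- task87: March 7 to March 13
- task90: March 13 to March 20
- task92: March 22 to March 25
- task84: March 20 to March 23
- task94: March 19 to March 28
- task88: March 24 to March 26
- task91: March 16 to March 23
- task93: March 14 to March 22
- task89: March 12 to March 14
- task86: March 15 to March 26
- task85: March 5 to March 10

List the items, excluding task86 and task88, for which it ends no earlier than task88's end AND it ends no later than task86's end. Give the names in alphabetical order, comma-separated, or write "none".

none

Conditions: its end is no earlier than task88's end (X.end >= March 26) AND its end is no later than task86's end (X.end <= March 26).
task84: end March 23 >= March 26? ✗; end March 23 <= March 26? ✓ → no.
task85: end March 10 >= March 26? ✗; end March 10 <= March 26? ✓ → no.
task87: end March 13 >= March 26? ✗; end March 13 <= March 26? ✓ → no.
task89: end March 14 >= March 26? ✗; end March 14 <= March 26? ✓ → no.
task90: end March 20 >= March 26? ✗; end March 20 <= March 26? ✓ → no.
task91: end March 23 >= March 26? ✗; end March 23 <= March 26? ✓ → no.
task92: end March 25 >= March 26? ✗; end March 25 <= March 26? ✓ → no.
task93: end March 22 >= March 26? ✗; end March 22 <= March 26? ✓ → no.
task94: end March 28 >= March 26? ✓; end March 28 <= March 26? ✗ → no.
Result: none.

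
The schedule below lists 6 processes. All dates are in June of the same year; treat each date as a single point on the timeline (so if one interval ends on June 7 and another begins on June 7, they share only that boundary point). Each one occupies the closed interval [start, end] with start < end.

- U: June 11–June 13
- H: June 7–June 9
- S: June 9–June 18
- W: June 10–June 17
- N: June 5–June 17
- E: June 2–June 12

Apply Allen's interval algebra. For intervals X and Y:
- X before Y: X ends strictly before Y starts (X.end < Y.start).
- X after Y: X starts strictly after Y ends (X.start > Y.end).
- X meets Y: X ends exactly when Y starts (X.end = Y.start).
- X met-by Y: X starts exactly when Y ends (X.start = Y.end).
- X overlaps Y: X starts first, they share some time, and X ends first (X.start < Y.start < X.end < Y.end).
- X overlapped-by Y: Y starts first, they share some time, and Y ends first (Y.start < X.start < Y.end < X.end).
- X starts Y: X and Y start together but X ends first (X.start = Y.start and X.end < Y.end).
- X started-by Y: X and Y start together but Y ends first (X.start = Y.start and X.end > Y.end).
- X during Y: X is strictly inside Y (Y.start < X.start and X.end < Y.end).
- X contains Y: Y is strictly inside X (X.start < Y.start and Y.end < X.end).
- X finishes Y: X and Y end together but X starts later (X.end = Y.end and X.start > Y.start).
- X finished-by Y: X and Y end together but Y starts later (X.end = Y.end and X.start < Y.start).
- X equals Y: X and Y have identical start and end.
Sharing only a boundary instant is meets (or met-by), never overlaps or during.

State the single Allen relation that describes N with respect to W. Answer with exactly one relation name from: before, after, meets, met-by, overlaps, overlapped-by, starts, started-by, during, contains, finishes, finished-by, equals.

finished-by

N = [June 5, June 17]; W = [June 10, June 17].
Compare endpoints: N.start < W.start, N.start < W.end, N.end > W.start, N.end = W.end.
That pattern is 'finished-by'.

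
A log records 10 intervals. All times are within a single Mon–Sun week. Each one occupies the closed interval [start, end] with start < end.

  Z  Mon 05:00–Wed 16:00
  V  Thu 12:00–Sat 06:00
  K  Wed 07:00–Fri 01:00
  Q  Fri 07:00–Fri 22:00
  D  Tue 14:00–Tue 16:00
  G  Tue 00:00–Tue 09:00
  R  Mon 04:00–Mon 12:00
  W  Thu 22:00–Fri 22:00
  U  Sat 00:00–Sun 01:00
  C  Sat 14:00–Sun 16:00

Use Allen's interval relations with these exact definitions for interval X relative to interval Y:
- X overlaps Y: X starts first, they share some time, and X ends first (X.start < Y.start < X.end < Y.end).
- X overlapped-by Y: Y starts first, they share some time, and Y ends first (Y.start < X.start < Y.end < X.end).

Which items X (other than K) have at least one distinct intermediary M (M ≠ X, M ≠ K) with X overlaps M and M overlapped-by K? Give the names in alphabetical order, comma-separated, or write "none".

none

Target K = [Wed 07:00, Fri 01:00].
Intermediaries M with M overlapped-by K: V, W.
Via V — items with X overlaps V: none.
Via W — items with X overlaps W: none.
Union: none.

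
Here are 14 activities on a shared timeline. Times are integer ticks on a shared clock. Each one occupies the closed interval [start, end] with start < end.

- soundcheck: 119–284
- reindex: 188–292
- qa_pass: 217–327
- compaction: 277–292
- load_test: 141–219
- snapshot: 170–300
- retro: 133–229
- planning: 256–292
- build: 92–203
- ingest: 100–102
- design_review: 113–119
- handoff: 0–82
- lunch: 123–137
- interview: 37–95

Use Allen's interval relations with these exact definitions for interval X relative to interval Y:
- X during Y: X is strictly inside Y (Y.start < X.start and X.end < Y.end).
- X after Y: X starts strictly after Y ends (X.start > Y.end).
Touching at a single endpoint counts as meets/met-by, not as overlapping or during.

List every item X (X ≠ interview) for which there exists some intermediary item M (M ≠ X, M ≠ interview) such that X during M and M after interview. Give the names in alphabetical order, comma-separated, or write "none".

Target interview = [37, 95].
Intermediaries M with M after interview: compaction, design_review, ingest, load_test, lunch, planning, qa_pass, reindex, retro, snapshot, soundcheck.
Via compaction — items with X during compaction: none.
Via design_review — items with X during design_review: none.
Via ingest — items with X during ingest: none.
Via load_test — items with X during load_test: none.
Via lunch — items with X during lunch: none.
Via planning — items with X during planning: none.
Via qa_pass — items with X during qa_pass: compaction, planning.
Via reindex — items with X during reindex: none.
Via retro — items with X during retro: load_test.
Via snapshot — items with X during snapshot: compaction, planning, reindex.
Via soundcheck — items with X during soundcheck: load_test, lunch, retro.
Union: compaction, load_test, lunch, planning, reindex, retro.

compaction, load_test, lunch, planning, reindex, retro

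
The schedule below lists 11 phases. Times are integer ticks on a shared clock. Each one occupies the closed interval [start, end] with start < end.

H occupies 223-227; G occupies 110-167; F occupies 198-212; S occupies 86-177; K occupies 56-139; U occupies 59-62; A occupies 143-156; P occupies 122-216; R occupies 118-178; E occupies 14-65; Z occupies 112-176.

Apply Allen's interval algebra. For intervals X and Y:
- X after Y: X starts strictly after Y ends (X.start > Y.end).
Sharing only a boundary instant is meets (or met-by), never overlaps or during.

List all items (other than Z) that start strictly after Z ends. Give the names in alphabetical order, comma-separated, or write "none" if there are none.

F, H

Target Z = [112, 176].
A [143, 156] → during → no.
E [14, 65] → before → no.
F [198, 212] → after → yes.
G [110, 167] → overlaps → no.
H [223, 227] → after → yes.
K [56, 139] → overlaps → no.
P [122, 216] → overlapped-by → no.
R [118, 178] → overlapped-by → no.
S [86, 177] → contains → no.
U [59, 62] → before → no.
Result: F, H.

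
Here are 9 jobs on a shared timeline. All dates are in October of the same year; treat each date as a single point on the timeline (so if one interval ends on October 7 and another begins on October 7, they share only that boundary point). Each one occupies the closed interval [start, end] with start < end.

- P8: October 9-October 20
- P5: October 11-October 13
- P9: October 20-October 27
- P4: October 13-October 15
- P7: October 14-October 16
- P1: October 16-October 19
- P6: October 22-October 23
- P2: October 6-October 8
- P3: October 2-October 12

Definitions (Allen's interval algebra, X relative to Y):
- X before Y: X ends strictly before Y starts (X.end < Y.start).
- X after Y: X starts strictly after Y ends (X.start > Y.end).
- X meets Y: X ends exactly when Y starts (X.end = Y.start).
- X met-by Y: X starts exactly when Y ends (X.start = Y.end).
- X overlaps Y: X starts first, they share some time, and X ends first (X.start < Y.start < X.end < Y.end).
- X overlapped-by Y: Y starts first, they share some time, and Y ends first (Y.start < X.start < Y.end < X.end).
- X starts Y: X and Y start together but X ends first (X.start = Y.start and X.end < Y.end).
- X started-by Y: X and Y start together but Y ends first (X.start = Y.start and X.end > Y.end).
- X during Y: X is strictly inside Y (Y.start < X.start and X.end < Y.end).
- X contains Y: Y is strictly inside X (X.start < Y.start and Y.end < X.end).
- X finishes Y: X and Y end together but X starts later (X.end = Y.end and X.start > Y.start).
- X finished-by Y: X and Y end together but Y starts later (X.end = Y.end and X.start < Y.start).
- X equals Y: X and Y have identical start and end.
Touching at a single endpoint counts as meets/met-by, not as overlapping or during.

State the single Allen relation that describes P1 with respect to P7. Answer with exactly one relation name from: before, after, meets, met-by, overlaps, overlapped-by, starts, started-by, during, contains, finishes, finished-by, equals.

met-by

P1 = [October 16, October 19]; P7 = [October 14, October 16].
Compare endpoints: P1.start > P7.start, P1.start = P7.end, P1.end > P7.start, P1.end > P7.end.
That pattern is 'met-by'.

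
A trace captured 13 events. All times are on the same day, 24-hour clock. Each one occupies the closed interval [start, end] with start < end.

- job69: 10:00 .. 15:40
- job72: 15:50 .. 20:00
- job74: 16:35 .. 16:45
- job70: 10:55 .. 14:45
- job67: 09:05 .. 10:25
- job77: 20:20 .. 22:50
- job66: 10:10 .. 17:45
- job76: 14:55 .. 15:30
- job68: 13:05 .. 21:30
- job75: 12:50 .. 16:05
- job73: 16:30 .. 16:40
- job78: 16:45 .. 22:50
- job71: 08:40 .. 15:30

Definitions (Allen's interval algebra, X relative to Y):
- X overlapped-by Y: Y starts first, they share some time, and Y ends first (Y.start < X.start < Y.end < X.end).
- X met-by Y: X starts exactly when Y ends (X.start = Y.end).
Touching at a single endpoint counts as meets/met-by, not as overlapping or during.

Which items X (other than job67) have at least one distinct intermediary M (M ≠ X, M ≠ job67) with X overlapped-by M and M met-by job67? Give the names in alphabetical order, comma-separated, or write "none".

Target job67 = [09:05, 10:25].
Intermediaries M with M met-by job67: none.
Union: none.

none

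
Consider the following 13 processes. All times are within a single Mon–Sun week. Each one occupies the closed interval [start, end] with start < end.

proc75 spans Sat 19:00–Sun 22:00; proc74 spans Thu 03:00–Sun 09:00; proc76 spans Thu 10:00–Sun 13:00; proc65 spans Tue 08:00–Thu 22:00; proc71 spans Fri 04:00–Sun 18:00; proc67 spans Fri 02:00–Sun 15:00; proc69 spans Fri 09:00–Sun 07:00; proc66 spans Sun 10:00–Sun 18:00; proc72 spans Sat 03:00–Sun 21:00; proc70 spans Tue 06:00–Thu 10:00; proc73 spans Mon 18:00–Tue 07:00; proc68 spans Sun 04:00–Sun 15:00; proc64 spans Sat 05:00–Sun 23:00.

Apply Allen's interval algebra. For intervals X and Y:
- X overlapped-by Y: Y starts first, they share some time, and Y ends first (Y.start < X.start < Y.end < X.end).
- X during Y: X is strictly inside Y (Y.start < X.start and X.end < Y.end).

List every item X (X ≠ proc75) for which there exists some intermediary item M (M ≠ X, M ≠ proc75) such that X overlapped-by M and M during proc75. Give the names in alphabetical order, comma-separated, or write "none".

proc66

Target proc75 = [Sat 19:00, Sun 22:00].
Intermediaries M with M during proc75: proc66, proc68.
Via proc66 — items with X overlapped-by proc66: none.
Via proc68 — items with X overlapped-by proc68: proc66.
Union: proc66.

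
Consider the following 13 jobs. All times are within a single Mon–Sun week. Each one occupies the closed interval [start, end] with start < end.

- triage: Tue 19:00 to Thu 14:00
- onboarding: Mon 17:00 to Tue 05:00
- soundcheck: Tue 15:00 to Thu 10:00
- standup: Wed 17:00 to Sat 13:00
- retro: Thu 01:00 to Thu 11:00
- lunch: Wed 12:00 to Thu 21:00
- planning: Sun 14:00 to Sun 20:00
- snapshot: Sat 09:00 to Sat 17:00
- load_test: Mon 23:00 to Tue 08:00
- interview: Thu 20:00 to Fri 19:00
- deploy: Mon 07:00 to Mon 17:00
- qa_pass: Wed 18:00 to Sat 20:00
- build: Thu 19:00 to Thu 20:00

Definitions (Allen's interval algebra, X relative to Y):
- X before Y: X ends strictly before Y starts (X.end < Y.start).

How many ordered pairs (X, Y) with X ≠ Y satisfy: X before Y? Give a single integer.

Checking all 156 ordered pairs for relation 'before'; matching pairs in alphabetical order:
(build, planning): build before planning ✓
(build, snapshot): build before snapshot ✓
(deploy, build): deploy before build ✓
(deploy, interview): deploy before interview ✓
(deploy, load_test): deploy before load_test ✓
(deploy, lunch): deploy before lunch ✓
(deploy, planning): deploy before planning ✓
(deploy, qa_pass): deploy before qa_pass ✓
(deploy, retro): deploy before retro ✓
(deploy, snapshot): deploy before snapshot ✓
(deploy, soundcheck): deploy before soundcheck ✓
(deploy, standup): deploy before standup ✓
(deploy, triage): deploy before triage ✓
(interview, planning): interview before planning ✓
(interview, snapshot): interview before snapshot ✓
(load_test, build): load_test before build ✓
(load_test, interview): load_test before interview ✓
(load_test, lunch): load_test before lunch ✓
(load_test, planning): load_test before planning ✓
(load_test, qa_pass): load_test before qa_pass ✓
(load_test, retro): load_test before retro ✓
(load_test, snapshot): load_test before snapshot ✓
(load_test, soundcheck): load_test before soundcheck ✓
(load_test, standup): load_test before standup ✓
... plus 28 further pairs not listed.
Count: 52.

52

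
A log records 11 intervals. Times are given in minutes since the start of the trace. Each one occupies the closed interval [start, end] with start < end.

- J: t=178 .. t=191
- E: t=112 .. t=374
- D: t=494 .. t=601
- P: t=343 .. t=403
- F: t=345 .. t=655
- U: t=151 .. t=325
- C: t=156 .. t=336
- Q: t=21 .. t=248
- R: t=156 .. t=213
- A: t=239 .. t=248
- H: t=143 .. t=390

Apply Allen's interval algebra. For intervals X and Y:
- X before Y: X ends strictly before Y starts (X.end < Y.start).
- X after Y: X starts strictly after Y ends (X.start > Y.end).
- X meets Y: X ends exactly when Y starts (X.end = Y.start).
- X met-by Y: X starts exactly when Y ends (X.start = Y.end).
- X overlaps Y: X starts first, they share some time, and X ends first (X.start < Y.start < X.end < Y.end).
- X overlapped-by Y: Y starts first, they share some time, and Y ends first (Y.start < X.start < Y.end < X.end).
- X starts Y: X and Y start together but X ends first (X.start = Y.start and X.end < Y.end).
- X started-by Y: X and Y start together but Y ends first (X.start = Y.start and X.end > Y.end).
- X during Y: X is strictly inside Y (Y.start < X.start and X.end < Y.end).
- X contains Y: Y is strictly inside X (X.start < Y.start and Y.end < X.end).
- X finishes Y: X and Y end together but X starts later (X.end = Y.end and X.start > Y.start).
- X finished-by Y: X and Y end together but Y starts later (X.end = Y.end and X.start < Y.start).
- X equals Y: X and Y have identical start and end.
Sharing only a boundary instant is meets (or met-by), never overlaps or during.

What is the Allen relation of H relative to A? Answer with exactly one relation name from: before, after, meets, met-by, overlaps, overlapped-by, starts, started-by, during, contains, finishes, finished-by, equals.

contains

H = [t=143, t=390]; A = [t=239, t=248].
Compare endpoints: H.start < A.start, H.start < A.end, H.end > A.start, H.end > A.end.
That pattern is 'contains'.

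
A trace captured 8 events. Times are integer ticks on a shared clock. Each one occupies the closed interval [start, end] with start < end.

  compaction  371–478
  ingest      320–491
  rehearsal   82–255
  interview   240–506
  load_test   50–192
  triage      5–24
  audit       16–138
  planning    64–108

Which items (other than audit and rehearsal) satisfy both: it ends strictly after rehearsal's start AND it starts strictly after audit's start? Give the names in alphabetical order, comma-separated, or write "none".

compaction, ingest, interview, load_test, planning

Conditions: its end is strictly after rehearsal's start (X.end > 82) AND its start is strictly after audit's start (X.start > 16).
compaction: end 478 > 82? ✓; start 371 > 16? ✓ → yes.
ingest: end 491 > 82? ✓; start 320 > 16? ✓ → yes.
interview: end 506 > 82? ✓; start 240 > 16? ✓ → yes.
load_test: end 192 > 82? ✓; start 50 > 16? ✓ → yes.
planning: end 108 > 82? ✓; start 64 > 16? ✓ → yes.
triage: end 24 > 82? ✗; start 5 > 16? ✗ → no.
Result: compaction, ingest, interview, load_test, planning.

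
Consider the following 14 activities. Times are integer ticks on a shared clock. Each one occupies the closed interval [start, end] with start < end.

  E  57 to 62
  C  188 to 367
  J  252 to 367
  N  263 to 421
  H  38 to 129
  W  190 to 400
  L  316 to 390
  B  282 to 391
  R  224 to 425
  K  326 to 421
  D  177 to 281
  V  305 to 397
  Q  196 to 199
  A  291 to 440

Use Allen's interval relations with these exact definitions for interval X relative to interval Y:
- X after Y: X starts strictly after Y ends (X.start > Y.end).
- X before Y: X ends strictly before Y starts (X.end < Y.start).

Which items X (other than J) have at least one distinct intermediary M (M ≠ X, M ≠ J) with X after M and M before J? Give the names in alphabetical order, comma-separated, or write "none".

A, B, C, D, K, L, N, Q, R, V, W

Target J = [252, 367].
Intermediaries M with M before J: E, H, Q.
Via E — items with X after E: A, B, C, D, K, L, N, Q, R, V, W.
Via H — items with X after H: A, B, C, D, K, L, N, Q, R, V, W.
Via Q — items with X after Q: A, B, K, L, N, R, V.
Union: A, B, C, D, K, L, N, Q, R, V, W.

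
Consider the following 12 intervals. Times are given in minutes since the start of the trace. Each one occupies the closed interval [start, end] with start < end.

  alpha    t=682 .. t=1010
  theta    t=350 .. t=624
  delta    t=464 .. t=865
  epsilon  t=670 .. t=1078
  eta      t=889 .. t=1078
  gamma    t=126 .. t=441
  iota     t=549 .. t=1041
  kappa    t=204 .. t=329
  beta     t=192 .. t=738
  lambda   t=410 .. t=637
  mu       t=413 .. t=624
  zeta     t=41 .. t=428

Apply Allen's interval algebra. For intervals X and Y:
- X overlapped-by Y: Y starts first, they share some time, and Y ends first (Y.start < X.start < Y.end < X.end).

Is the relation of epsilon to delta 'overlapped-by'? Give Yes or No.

Yes

epsilon = [t=670, t=1078], delta = [t=464, t=865].
Actual relation of epsilon to delta: overlapped-by.
Asked whether 'overlapped-by' holds → Yes.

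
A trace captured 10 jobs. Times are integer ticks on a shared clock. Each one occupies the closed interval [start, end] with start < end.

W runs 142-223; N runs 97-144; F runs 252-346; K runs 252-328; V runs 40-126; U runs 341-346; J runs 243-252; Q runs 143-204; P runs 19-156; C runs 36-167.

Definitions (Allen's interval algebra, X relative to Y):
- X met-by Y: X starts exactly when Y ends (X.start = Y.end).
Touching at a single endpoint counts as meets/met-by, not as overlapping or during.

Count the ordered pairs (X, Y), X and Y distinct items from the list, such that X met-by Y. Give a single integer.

2

Checking all 90 ordered pairs for relation 'met-by'; matching pairs in alphabetical order:
(F, J): F met-by J ✓
(K, J): K met-by J ✓
Count: 2.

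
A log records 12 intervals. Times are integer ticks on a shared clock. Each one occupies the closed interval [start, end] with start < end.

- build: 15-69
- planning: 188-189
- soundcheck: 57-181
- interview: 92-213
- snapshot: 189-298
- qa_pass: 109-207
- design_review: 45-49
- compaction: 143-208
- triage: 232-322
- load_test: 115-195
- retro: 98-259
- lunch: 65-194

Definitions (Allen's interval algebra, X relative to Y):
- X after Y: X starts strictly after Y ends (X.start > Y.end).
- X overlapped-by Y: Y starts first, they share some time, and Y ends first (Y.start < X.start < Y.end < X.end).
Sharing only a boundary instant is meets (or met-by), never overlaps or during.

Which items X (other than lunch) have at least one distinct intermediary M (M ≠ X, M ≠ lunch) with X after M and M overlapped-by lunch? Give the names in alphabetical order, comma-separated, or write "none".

Target lunch = [65, 194].
Intermediaries M with M overlapped-by lunch: compaction, interview, load_test, qa_pass, retro, snapshot.
Via compaction — items with X after compaction: triage.
Via interview — items with X after interview: triage.
Via load_test — items with X after load_test: triage.
Via qa_pass — items with X after qa_pass: triage.
Via retro — items with X after retro: none.
Via snapshot — items with X after snapshot: none.
Union: triage.

triage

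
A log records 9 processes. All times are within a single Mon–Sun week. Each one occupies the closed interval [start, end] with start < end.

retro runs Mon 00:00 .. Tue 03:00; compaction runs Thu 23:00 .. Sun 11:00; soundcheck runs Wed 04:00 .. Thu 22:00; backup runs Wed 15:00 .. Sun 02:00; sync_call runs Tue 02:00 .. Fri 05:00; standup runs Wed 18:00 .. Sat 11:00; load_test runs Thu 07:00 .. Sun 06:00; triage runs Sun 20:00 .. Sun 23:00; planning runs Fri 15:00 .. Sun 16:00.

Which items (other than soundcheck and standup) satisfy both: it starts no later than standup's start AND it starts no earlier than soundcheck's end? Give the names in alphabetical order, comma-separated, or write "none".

Conditions: its start is no later than standup's start (X.start <= Wed 18:00) AND its start is no earlier than soundcheck's end (X.start >= Thu 22:00).
backup: start Wed 15:00 <= Wed 18:00? ✓; start Wed 15:00 >= Thu 22:00? ✗ → no.
compaction: start Thu 23:00 <= Wed 18:00? ✗; start Thu 23:00 >= Thu 22:00? ✓ → no.
load_test: start Thu 07:00 <= Wed 18:00? ✗; start Thu 07:00 >= Thu 22:00? ✗ → no.
planning: start Fri 15:00 <= Wed 18:00? ✗; start Fri 15:00 >= Thu 22:00? ✓ → no.
retro: start Mon 00:00 <= Wed 18:00? ✓; start Mon 00:00 >= Thu 22:00? ✗ → no.
sync_call: start Tue 02:00 <= Wed 18:00? ✓; start Tue 02:00 >= Thu 22:00? ✗ → no.
triage: start Sun 20:00 <= Wed 18:00? ✗; start Sun 20:00 >= Thu 22:00? ✓ → no.
Result: none.

none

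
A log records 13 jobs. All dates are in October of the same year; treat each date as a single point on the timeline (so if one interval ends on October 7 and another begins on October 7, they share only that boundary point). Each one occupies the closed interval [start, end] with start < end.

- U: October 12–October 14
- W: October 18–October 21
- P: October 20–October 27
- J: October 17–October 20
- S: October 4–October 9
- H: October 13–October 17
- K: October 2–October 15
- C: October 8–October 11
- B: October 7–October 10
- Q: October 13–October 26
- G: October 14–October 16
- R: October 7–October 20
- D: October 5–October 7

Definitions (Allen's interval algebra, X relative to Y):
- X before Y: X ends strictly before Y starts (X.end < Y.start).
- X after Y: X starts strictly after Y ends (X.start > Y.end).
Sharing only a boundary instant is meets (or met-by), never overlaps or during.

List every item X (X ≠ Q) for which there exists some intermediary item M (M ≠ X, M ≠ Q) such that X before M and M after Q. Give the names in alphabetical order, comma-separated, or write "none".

Target Q = [October 13, October 26].
Intermediaries M with M after Q: none.
Union: none.

none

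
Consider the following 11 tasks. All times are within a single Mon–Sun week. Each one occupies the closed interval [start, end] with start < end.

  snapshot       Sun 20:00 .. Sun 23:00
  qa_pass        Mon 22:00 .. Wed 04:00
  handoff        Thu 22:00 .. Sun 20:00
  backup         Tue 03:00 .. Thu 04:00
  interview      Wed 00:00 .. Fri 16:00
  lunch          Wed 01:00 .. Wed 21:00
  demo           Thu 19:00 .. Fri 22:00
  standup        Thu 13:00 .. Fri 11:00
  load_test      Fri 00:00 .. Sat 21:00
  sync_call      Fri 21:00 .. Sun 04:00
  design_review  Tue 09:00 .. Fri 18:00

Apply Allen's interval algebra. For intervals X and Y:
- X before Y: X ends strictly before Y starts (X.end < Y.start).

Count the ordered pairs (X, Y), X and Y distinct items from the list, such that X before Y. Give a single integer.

Checking all 110 ordered pairs for relation 'before'; matching pairs in alphabetical order:
(backup, demo): backup before demo ✓
(backup, handoff): backup before handoff ✓
(backup, load_test): backup before load_test ✓
(backup, snapshot): backup before snapshot ✓
(backup, standup): backup before standup ✓
(backup, sync_call): backup before sync_call ✓
(demo, snapshot): demo before snapshot ✓
(design_review, snapshot): design_review before snapshot ✓
(design_review, sync_call): design_review before sync_call ✓
(interview, snapshot): interview before snapshot ✓
(interview, sync_call): interview before sync_call ✓
(load_test, snapshot): load_test before snapshot ✓
(lunch, demo): lunch before demo ✓
(lunch, handoff): lunch before handoff ✓
(lunch, load_test): lunch before load_test ✓
(lunch, snapshot): lunch before snapshot ✓
(lunch, standup): lunch before standup ✓
(lunch, sync_call): lunch before sync_call ✓
(qa_pass, demo): qa_pass before demo ✓
(qa_pass, handoff): qa_pass before handoff ✓
(qa_pass, load_test): qa_pass before load_test ✓
(qa_pass, snapshot): qa_pass before snapshot ✓
(qa_pass, standup): qa_pass before standup ✓
(qa_pass, sync_call): qa_pass before sync_call ✓
... plus 3 further pairs not listed.
Count: 27.

27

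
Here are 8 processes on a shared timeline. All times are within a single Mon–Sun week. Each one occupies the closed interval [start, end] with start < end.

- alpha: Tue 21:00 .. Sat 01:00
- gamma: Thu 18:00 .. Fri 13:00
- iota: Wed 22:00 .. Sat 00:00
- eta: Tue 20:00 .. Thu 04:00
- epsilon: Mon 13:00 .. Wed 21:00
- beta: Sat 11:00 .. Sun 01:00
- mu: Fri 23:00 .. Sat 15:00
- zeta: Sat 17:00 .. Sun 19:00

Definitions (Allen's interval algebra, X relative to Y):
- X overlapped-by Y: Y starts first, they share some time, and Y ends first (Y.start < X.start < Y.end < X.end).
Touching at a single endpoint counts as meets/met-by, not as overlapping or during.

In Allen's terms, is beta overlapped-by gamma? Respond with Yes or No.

No

beta = [Sat 11:00, Sun 01:00], gamma = [Thu 18:00, Fri 13:00].
Actual relation of beta to gamma: after.
Asked whether 'overlapped-by' holds → No.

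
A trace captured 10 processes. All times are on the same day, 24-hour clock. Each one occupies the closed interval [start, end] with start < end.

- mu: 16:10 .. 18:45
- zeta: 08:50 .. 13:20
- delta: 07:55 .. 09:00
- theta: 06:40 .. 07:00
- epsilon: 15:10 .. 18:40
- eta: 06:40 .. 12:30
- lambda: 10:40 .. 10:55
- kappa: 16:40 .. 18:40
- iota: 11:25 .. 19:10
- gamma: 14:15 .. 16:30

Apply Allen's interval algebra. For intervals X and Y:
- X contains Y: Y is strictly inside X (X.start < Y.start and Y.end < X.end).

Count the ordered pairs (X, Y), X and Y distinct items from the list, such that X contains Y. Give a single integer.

8

Checking all 90 ordered pairs for relation 'contains'; matching pairs in alphabetical order:
(eta, delta): eta contains delta ✓
(eta, lambda): eta contains lambda ✓
(iota, epsilon): iota contains epsilon ✓
(iota, gamma): iota contains gamma ✓
(iota, kappa): iota contains kappa ✓
(iota, mu): iota contains mu ✓
(mu, kappa): mu contains kappa ✓
(zeta, lambda): zeta contains lambda ✓
Count: 8.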